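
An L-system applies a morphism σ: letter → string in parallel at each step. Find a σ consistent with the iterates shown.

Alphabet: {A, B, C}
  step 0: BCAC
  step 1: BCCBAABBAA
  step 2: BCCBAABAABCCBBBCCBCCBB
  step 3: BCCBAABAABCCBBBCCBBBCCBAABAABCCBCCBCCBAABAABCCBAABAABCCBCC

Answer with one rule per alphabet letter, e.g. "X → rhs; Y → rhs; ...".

A->B, B->BCC, C->BAA

  step 2 ⇒ step 3: BCCBAABAABCCBBBCCBCCBB ⇒ BCC·BAA·BAA·BCC·B·B·BCC·B·B·BCC·BAA·BAA·BCC·BCC·BCC·BAA·BAA·BCC·BAA·BAA·BCC·BCC
    A ↦ B
    B ↦ BCC
    C ↦ BAA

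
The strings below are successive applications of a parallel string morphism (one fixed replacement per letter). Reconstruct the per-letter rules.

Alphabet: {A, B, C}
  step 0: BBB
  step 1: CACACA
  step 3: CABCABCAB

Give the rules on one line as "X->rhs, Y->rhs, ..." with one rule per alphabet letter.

A->C, B->CA, C->B

  step 0 ⇒ step 1: BBB ⇒ CA·CA·CA
    B ↦ CA
    A ↦ C  (constrained at step 1)
    C ↦ B  (constrained at step 1)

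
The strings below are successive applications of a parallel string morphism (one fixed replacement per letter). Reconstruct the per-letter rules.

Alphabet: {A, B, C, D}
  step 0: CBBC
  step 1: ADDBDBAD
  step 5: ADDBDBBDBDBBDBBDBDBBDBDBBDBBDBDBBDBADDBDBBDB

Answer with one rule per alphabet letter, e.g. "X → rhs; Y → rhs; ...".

A->C, B->DB, C->AD, D->B

  step 0 ⇒ step 1: CBBC ⇒ AD·DB·DB·AD
    B ↦ DB
    C ↦ AD
    A ↦ C  (constrained at step 1)
    D ↦ B  (constrained at step 1)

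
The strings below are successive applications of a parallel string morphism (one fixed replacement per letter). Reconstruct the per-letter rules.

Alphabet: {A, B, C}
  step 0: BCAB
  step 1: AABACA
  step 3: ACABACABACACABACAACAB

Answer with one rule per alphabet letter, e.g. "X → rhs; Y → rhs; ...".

  step 0 ⇒ step 1: BCAB ⇒ A·AB·AC·A
    A ↦ AC
    B ↦ A
    C ↦ AB

A->AC, B->A, C->AB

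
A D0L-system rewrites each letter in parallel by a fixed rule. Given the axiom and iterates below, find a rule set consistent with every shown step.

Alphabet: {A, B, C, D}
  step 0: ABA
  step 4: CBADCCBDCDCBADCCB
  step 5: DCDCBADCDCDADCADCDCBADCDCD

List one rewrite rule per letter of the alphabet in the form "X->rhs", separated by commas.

A->CB, B->D, C->DC, D->A

  step 4 ⇒ step 5: CBADCCBDCDCBADCCB ⇒ DC·D·CB·A·DC·DC·D·A·DC·A·DC·D·CB·A·DC·DC·D
    A ↦ CB
    B ↦ D
    C ↦ DC
    D ↦ A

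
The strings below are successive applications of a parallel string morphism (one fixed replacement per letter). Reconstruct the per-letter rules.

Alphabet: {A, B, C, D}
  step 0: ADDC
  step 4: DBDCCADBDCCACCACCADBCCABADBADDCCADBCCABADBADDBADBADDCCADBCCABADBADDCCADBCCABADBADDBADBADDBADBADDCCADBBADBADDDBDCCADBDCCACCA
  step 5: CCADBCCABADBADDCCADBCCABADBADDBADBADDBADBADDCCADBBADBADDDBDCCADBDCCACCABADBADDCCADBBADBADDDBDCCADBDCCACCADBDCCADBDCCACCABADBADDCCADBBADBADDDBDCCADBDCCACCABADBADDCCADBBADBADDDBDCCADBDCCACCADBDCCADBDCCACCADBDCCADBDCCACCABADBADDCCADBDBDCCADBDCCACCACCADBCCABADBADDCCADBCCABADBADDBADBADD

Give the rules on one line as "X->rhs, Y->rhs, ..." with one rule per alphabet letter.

A->D, B->DB, C->BAD, D->CCA

  step 4 ⇒ step 5: DBDCCADBDCCACCACCADBCCABADBADDCCADBCCABADBADDBADBADDCCADBCCABADBADDCCADBCCABADBADDBADBADDBADBADDCCADBBADBADDDBDCCADBDCCACCA ⇒ CCA·DB·CCA·BAD·BAD·D·CCA·DB·CCA·BAD·BAD·D·BAD·BAD·D·BAD·BAD·D·CCA·DB·BAD·BAD·D·DB·D·CCA·DB·D·CCA·CCA·BAD·BAD·D·CCA·DB·BAD·BAD·D·DB·D·CCA·DB·D·CCA·CCA·DB·D·CCA·DB·D·CCA·CCA·BAD·BAD·D·CCA·DB·BAD·BAD·D·DB·D·CCA·DB·D·CCA·CCA·BAD·BAD·D·CCA·DB·BAD·BAD·D·DB·D·CCA·DB·D·CCA·CCA·DB·D·CCA·DB·D·CCA·CCA·DB·D·CCA·DB·D·CCA·CCA·BAD·BAD·D·CCA·DB·DB·D·CCA·DB·D·CCA·CCA·CCA·DB·CCA·BAD·BAD·D·CCA·DB·CCA·BAD·BAD·D·BAD·BAD·D
    A ↦ D
    B ↦ DB
    C ↦ BAD
    D ↦ CCA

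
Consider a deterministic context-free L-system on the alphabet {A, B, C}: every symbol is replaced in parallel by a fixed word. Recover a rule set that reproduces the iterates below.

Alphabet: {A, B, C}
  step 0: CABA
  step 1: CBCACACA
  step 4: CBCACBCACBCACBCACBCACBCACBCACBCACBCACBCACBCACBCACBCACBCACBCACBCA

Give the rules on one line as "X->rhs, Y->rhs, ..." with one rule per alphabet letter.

  step 0 ⇒ step 1: CABA ⇒ CB·CA·CA·CA
    A ↦ CA
    B ↦ CA
    C ↦ CB

A->CA, B->CA, C->CB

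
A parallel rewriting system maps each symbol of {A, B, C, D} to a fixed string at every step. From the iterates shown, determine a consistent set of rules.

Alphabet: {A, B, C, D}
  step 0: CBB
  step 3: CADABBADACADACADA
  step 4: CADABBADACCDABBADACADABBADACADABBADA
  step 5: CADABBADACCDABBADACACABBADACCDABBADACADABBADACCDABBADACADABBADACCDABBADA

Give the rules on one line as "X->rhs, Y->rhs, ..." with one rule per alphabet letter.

  step 4 ⇒ step 5: CADABBADACCDABBADACADABBADACADABBADA ⇒ CA·DA·BBA·DA·C·C·DA·BBA·DA·CA·CA·BBA·DA·C·C·DA·BBA·DA·CA·DA·BBA·DA·C·C·DA·BBA·DA·CA·DA·BBA·DA·C·C·DA·BBA·DA
    A ↦ DA
    B ↦ C
    C ↦ CA
    D ↦ BBA

A->DA, B->C, C->CA, D->BBA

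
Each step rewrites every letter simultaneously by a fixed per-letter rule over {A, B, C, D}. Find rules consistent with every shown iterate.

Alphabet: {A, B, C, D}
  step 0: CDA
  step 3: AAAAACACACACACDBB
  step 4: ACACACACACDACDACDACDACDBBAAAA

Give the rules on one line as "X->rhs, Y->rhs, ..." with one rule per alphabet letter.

A->AC, B->AA, C->D, D->BB

  step 3 ⇒ step 4: AAAAACACACACACDBB ⇒ AC·AC·AC·AC·AC·D·AC·D·AC·D·AC·D·AC·D·BB·AA·AA
    A ↦ AC
    B ↦ AA
    C ↦ D
    D ↦ BB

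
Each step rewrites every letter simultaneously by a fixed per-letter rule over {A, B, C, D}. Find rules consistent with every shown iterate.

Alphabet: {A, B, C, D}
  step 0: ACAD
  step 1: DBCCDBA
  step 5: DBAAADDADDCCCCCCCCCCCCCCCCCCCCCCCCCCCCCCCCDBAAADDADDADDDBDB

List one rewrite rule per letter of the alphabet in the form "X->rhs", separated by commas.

  step 0 ⇒ step 1: ACAD ⇒ DB·CC·DB·A
    A ↦ DB
    C ↦ CC
    D ↦ A
    B ↦ DD  (constrained at step 1)

A->DB, B->DD, C->CC, D->A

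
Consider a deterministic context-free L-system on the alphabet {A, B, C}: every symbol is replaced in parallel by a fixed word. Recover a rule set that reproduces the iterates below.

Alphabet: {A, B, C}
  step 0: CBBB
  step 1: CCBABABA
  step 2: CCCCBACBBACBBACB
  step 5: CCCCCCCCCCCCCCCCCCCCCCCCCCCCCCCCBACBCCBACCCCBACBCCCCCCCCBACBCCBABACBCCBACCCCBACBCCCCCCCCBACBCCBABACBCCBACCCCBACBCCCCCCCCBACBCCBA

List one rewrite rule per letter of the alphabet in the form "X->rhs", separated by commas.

A->CB, B->BA, C->CC

  step 1 ⇒ step 2: CCBABABA ⇒ CC·CC·BA·CB·BA·CB·BA·CB
    A ↦ CB
    B ↦ BA
    C ↦ CC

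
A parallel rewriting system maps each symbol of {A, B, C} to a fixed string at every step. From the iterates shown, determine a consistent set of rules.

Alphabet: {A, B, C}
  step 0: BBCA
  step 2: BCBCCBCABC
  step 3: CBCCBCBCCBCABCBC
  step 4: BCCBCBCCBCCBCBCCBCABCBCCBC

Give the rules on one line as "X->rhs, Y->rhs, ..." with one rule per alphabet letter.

A->AB, B->C, C->BC

  step 3 ⇒ step 4: CBCCBCBCCBCABCBC ⇒ BC·C·BC·BC·C·BC·C·BC·BC·C·BC·AB·C·BC·C·BC
    A ↦ AB
    B ↦ C
    C ↦ BC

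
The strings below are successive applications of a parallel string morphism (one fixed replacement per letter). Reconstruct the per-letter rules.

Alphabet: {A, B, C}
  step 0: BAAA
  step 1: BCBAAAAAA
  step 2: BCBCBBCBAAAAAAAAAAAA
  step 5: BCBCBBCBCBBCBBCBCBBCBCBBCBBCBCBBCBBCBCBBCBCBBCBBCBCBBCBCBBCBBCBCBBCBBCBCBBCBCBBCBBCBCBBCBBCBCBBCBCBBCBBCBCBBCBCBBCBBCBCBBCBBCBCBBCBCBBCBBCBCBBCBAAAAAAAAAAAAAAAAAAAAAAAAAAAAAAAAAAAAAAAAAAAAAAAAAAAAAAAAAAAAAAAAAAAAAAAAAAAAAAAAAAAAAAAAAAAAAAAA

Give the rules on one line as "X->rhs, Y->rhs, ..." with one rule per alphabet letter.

A->AA, B->BCB, C->CB

  step 1 ⇒ step 2: BCBAAAAAA ⇒ BCB·CB·BCB·AA·AA·AA·AA·AA·AA
    A ↦ AA
    B ↦ BCB
    C ↦ CB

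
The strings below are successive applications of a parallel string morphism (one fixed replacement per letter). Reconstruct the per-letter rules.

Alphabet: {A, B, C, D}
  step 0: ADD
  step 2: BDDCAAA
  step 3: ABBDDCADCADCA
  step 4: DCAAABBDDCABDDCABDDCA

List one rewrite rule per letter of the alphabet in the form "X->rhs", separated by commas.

  step 3 ⇒ step 4: ABBDDCADCADCA ⇒ DCA·A·A·B·B·D·DCA·B·D·DCA·B·D·DCA
    A ↦ DCA
    B ↦ A
    C ↦ D
    D ↦ B

A->DCA, B->A, C->D, D->B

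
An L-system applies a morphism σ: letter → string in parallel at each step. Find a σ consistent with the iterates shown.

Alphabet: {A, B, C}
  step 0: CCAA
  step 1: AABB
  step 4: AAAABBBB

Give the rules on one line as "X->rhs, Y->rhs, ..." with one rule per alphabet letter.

  step 0 ⇒ step 1: CCAA ⇒ A·A·B·B
    A ↦ B
    C ↦ A
    B ↦ CC  (constrained at step 1)

A->B, B->CC, C->A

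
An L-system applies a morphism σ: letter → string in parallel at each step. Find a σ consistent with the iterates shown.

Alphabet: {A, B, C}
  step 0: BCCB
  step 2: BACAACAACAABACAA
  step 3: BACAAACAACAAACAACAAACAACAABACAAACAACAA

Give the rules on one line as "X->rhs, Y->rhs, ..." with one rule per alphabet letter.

A->CAA, B->BA, C->A

  step 2 ⇒ step 3: BACAACAACAABACAA ⇒ BA·CAA·A·CAA·CAA·A·CAA·CAA·A·CAA·CAA·BA·CAA·A·CAA·CAA
    A ↦ CAA
    B ↦ BA
    C ↦ A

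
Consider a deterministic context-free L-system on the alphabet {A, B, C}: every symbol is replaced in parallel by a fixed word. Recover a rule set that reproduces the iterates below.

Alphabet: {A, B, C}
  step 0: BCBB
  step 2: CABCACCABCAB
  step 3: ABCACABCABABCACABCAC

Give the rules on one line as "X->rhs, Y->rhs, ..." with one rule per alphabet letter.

A->C, B->AC, C->AB

  step 2 ⇒ step 3: CABCACCABCAB ⇒ AB·C·AC·AB·C·AB·AB·C·AC·AB·C·AC
    A ↦ C
    B ↦ AC
    C ↦ AB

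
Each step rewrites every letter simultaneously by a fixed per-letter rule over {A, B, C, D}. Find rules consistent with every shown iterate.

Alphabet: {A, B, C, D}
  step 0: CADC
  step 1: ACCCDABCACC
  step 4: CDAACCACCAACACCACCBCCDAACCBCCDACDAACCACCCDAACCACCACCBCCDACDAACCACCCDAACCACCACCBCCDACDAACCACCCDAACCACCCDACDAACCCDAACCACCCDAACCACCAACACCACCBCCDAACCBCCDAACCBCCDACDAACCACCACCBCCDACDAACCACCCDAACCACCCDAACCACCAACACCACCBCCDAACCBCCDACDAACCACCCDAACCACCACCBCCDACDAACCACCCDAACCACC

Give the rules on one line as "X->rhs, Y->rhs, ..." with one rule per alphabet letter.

A->CDA, B->AAC, C->ACC, D->BC

  step 0 ⇒ step 1: CADC ⇒ ACC·CDA·BC·ACC
    A ↦ CDA
    C ↦ ACC
    D ↦ BC
    B ↦ AAC  (constrained at step 1)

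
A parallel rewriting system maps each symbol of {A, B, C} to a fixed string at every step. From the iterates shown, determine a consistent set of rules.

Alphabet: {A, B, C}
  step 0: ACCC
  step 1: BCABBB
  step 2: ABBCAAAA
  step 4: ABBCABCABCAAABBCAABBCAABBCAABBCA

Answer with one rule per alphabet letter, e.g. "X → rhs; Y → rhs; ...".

A->BCA, B->A, C->B

  step 1 ⇒ step 2: BCABBB ⇒ A·B·BCA·A·A·A
    A ↦ BCA
    B ↦ A
    C ↦ B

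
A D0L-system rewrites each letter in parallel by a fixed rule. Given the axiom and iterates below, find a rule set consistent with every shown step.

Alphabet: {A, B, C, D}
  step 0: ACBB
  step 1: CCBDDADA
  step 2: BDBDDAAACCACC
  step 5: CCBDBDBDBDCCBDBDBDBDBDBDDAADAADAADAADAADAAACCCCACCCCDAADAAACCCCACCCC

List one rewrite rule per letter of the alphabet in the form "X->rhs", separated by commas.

A->CC, B->DA, C->BD, D->A

  step 1 ⇒ step 2: CCBDDADA ⇒ BD·BD·DA·A·A·CC·A·CC
    A ↦ CC
    B ↦ DA
    C ↦ BD
    D ↦ A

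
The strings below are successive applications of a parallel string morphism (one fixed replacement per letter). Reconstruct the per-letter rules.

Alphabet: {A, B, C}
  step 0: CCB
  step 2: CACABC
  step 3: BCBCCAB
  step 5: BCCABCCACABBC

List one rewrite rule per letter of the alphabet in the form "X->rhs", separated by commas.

  step 2 ⇒ step 3: CACABC ⇒ B·C·B·C·CA·B
    A ↦ C
    B ↦ CA
    C ↦ B

A->C, B->CA, C->B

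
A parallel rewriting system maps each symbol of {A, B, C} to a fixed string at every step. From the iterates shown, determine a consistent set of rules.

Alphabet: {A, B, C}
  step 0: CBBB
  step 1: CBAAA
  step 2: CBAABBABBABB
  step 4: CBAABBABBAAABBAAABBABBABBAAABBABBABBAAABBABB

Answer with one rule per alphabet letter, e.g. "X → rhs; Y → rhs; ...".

  step 1 ⇒ step 2: CBAAA ⇒ CB·A·ABB·ABB·ABB
    A ↦ ABB
    B ↦ A
    C ↦ CB

A->ABB, B->A, C->CB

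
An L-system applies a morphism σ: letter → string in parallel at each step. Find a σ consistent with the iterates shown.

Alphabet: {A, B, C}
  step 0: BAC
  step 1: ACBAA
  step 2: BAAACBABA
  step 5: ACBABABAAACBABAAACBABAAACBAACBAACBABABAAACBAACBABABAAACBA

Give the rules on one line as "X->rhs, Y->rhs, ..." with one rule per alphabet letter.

A->BA, B->AC, C->A

  step 1 ⇒ step 2: ACBAA ⇒ BA·A·AC·BA·BA
    A ↦ BA
    B ↦ AC
    C ↦ A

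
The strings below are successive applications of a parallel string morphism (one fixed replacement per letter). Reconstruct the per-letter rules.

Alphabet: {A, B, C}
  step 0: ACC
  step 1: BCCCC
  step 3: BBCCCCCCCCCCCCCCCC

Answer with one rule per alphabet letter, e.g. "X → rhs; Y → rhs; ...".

  step 0 ⇒ step 1: ACC ⇒ B·CC·CC
    A ↦ B
    C ↦ CC
    B ↦ AA  (constrained at step 1)

A->B, B->AA, C->CC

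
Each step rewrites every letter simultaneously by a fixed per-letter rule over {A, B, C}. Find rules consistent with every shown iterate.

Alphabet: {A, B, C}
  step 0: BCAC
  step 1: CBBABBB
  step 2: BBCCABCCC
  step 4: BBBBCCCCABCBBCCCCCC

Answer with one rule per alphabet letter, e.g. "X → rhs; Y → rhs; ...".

  step 1 ⇒ step 2: CBBABBB ⇒ BB·C·C·AB·C·C·C
    A ↦ AB
    B ↦ C
    C ↦ BB

A->AB, B->C, C->BB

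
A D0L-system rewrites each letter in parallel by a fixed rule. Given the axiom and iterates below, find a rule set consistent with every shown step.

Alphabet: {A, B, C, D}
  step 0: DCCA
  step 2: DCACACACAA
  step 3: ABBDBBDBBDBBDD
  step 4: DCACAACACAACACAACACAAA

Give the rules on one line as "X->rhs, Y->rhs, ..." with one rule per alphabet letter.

A->D, B->CA, C->BB, D->A

  step 3 ⇒ step 4: ABBDBBDBBDBBDD ⇒ D·CA·CA·A·CA·CA·A·CA·CA·A·CA·CA·A·A
    A ↦ D
    B ↦ CA
    D ↦ A
  step 2 ⇒ step 3: DCACACACAA ⇒ A·BB·D·BB·D·BB·D·BB·D·D
    C ↦ BB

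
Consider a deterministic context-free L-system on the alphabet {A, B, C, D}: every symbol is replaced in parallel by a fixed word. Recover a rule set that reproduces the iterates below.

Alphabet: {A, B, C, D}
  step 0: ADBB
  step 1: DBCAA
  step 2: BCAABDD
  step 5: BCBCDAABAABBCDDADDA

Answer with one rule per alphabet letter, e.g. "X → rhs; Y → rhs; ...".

A->D, B->A, C->AB, D->BC

  step 1 ⇒ step 2: DBCAA ⇒ BC·A·AB·D·D
    A ↦ D
    B ↦ A
    C ↦ AB
    D ↦ BC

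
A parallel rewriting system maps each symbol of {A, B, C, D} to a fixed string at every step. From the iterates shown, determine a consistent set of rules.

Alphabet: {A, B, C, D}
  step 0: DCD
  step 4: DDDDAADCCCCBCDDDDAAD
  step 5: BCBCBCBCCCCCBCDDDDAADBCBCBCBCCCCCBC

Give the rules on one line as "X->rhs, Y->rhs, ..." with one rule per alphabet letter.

  step 4 ⇒ step 5: DDDDAADCCCCBCDDDDAAD ⇒ BC·BC·BC·BC·CC·CC·BC·D·D·D·D·AA·D·BC·BC·BC·BC·CC·CC·BC
    A ↦ CC
    B ↦ AA
    C ↦ D
    D ↦ BC

A->CC, B->AA, C->D, D->BC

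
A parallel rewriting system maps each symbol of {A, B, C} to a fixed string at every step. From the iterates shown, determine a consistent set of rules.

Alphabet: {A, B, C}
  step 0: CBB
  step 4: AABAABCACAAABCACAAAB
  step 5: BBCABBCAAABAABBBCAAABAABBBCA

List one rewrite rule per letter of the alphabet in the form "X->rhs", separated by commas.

  step 4 ⇒ step 5: AABAABCACAAABCACAAAB ⇒ B·B·CA·B·B·CA·AA·B·AA·B·B·B·CA·AA·B·AA·B·B·B·CA
    A ↦ B
    B ↦ CA
    C ↦ AA

A->B, B->CA, C->AA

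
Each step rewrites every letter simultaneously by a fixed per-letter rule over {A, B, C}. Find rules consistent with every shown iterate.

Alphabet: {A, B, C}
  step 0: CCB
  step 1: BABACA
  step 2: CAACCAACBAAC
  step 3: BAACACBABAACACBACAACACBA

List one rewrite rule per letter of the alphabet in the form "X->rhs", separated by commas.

  step 2 ⇒ step 3: CAACCAACBAAC ⇒ BA·AC·AC·BA·BA·AC·AC·BA·CA·AC·AC·BA
    A ↦ AC
    B ↦ CA
    C ↦ BA

A->AC, B->CA, C->BA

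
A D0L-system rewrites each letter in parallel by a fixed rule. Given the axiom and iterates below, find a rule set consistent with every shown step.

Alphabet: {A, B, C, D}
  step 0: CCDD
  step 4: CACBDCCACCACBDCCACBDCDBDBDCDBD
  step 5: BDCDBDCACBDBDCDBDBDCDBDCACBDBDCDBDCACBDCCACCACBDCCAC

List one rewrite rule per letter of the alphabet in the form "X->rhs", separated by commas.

  step 4 ⇒ step 5: CACBDCCACCACBDCCACBDCDBDBDCDBD ⇒ BD·CD·BD·CA·C·BD·BD·CD·BD·BD·CD·BD·CA·C·BD·BD·CD·BD·CA·C·BD·C·CA·C·CA·C·BD·C·CA·C
    A ↦ CD
    B ↦ CA
    C ↦ BD
    D ↦ C

A->CD, B->CA, C->BD, D->C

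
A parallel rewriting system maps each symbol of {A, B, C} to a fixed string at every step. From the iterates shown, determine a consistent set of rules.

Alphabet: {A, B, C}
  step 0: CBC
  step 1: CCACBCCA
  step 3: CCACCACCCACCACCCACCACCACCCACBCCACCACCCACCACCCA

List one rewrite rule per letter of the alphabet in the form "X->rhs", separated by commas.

  step 0 ⇒ step 1: CBC ⇒ CCA·CB·CCA
    B ↦ CB
    C ↦ CCA
    A ↦ C  (constrained at step 1)

A->C, B->CB, C->CCA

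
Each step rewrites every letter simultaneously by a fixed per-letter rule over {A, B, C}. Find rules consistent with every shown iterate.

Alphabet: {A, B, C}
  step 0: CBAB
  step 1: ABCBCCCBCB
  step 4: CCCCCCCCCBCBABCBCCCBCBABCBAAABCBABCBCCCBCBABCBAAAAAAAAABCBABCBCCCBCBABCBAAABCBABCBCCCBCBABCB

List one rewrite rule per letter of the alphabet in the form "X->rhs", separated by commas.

A->CCC, B->BCB, C->A

  step 0 ⇒ step 1: CBAB ⇒ A·BCB·CCC·BCB
    A ↦ CCC
    B ↦ BCB
    C ↦ A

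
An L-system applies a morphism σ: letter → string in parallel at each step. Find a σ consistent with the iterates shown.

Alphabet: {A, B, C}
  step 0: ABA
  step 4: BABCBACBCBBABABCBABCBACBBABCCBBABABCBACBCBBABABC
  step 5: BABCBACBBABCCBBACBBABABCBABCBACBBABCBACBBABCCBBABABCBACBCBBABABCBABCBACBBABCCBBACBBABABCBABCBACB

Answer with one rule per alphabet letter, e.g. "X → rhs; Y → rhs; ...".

  step 4 ⇒ step 5: BABCBACBCBBABABCBABCBACBBABCCBBABABCBACBCBBABABC ⇒ BA·BC·BA·CB·BA·BC·CB·BA·CB·BA·BA·BC·BA·BC·BA·CB·BA·BC·BA·CB·BA·BC·CB·BA·BA·BC·BA·CB·CB·BA·BA·BC·BA·BC·BA·CB·BA·BC·CB·BA·CB·BA·BA·BC·BA·BC·BA·CB
    A ↦ BC
    B ↦ BA
    C ↦ CB

A->BC, B->BA, C->CB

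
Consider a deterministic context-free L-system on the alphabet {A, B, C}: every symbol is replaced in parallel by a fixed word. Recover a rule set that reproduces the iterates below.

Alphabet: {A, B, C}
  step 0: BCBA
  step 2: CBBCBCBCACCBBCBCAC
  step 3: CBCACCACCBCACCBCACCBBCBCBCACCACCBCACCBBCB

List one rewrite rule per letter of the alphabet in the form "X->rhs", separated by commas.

A->B, B->CAC, C->CB

  step 2 ⇒ step 3: CBBCBCBCACCBBCBCAC ⇒ CB·CAC·CAC·CB·CAC·CB·CAC·CB·B·CB·CB·CAC·CAC·CB·CAC·CB·B·CB
    A ↦ B
    B ↦ CAC
    C ↦ CB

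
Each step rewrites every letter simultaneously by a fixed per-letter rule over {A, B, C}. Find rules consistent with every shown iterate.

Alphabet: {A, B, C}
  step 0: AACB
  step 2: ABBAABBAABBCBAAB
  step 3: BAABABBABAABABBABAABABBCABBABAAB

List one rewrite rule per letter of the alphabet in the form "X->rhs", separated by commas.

A->BA, B->AB, C->BC

  step 2 ⇒ step 3: ABBAABBAABBCBAAB ⇒ BA·AB·AB·BA·BA·AB·AB·BA·BA·AB·AB·BC·AB·BA·BA·AB
    A ↦ BA
    B ↦ AB
    C ↦ BC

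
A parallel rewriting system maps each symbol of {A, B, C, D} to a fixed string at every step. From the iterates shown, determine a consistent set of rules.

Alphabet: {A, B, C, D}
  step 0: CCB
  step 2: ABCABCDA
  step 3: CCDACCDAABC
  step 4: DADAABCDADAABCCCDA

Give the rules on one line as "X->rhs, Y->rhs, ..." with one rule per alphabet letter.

A->C, B->C, C->DA, D->AB

  step 3 ⇒ step 4: CCDACCDAABC ⇒ DA·DA·AB·C·DA·DA·AB·C·C·C·DA
    A ↦ C
    B ↦ C
    C ↦ DA
    D ↦ AB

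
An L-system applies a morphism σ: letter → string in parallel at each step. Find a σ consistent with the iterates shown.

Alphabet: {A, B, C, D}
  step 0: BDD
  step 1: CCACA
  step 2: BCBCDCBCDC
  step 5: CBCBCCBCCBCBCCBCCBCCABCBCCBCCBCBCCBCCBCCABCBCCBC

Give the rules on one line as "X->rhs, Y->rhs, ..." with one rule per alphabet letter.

  step 1 ⇒ step 2: CCACA ⇒ BC·BC·DC·BC·DC
    A ↦ DC
    C ↦ BC
  step 0 ⇒ step 1: BDD ⇒ C·CA·CA
    B ↦ C
  step 0 ⇒ step 1: BDD ⇒ C·CA·CA
    D ↦ CA

A->DC, B->C, C->BC, D->CA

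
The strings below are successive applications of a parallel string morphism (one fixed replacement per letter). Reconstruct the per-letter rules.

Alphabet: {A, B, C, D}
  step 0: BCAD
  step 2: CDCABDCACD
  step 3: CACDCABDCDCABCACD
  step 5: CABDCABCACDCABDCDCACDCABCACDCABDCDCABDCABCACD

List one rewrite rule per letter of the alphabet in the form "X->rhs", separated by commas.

A->B, B->D, C->CA, D->CD

  step 2 ⇒ step 3: CDCABDCACD ⇒ CA·CD·CA·B·D·CD·CA·B·CA·CD
    A ↦ B
    B ↦ D
    C ↦ CA
    D ↦ CD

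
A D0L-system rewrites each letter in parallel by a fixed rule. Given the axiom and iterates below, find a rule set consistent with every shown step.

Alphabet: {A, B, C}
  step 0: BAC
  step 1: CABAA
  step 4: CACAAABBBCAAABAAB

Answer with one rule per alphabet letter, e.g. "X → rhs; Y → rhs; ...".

A->B, B->CA, C->AA

  step 0 ⇒ step 1: BAC ⇒ CA·B·AA
    A ↦ B
    B ↦ CA
    C ↦ AA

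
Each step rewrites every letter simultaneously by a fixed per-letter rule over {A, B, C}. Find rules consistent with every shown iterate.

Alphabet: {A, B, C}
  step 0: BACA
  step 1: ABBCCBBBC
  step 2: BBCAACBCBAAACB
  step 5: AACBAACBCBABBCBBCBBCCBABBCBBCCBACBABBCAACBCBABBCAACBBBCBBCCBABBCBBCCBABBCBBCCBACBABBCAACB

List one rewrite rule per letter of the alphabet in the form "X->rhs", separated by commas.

A->BBC, B->A, C->CB

  step 1 ⇒ step 2: ABBCCBBBC ⇒ BBC·A·A·CB·CB·A·A·A·CB
    A ↦ BBC
    B ↦ A
    C ↦ CB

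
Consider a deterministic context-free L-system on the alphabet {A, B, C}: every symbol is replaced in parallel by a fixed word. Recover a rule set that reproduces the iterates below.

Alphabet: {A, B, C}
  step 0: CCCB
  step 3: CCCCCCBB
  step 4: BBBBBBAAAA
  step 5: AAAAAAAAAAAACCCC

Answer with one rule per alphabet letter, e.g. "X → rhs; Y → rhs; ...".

  step 4 ⇒ step 5: BBBBBBAAAA ⇒ AA·AA·AA·AA·AA·AA·C·C·C·C
    A ↦ C
    B ↦ AA
  step 3 ⇒ step 4: CCCCCCBB ⇒ B·B·B·B·B·B·AA·AA
    C ↦ B

A->C, B->AA, C->B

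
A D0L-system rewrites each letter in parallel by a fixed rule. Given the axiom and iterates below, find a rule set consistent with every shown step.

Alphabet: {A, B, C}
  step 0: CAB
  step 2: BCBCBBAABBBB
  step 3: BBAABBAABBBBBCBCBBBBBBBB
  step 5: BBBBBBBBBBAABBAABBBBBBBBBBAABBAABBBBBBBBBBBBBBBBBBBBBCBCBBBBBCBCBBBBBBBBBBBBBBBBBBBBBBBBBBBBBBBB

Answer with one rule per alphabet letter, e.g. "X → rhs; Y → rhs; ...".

A->BC, B->BB, C->AA

  step 2 ⇒ step 3: BCBCBBAABBBB ⇒ BB·AA·BB·AA·BB·BB·BC·BC·BB·BB·BB·BB
    A ↦ BC
    B ↦ BB
    C ↦ AA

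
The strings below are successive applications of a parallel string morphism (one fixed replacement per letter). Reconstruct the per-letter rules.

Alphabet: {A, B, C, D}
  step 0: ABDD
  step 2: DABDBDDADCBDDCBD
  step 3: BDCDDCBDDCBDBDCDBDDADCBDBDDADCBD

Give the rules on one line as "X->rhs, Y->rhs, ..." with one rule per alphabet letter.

  step 2 ⇒ step 3: DABDBDDADCBDDCBD ⇒ BD·CD·DC·BD·DC·BD·BD·CD·BD·DA·DC·BD·BD·DA·DC·BD
    A ↦ CD
    B ↦ DC
    C ↦ DA
    D ↦ BD

A->CD, B->DC, C->DA, D->BD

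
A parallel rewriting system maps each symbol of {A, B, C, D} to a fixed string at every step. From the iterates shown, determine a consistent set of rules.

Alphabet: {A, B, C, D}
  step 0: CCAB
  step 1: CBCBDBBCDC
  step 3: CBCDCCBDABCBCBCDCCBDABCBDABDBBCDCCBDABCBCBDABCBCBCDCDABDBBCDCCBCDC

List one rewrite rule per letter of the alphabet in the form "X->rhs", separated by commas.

A->DBB, B->CDC, C->CB, D->DAB

  step 0 ⇒ step 1: CCAB ⇒ CB·CB·DBB·CDC
    A ↦ DBB
    B ↦ CDC
    C ↦ CB
    D ↦ DAB  (constrained at step 1)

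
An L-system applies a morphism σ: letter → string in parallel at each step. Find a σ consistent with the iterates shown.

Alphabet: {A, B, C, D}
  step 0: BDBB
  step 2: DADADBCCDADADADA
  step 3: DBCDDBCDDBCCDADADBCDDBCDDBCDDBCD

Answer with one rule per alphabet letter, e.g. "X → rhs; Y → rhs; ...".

A->CD, B->CC, C->DA, D->DB

  step 2 ⇒ step 3: DADADBCCDADADADA ⇒ DB·CD·DB·CD·DB·CC·DA·DA·DB·CD·DB·CD·DB·CD·DB·CD
    A ↦ CD
    B ↦ CC
    C ↦ DA
    D ↦ DB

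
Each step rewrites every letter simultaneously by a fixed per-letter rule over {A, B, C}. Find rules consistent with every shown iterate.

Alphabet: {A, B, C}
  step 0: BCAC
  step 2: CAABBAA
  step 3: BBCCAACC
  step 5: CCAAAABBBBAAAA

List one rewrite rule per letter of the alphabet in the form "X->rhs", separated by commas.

A->C, B->A, C->BB

  step 2 ⇒ step 3: CAABBAA ⇒ BB·C·C·A·A·C·C
    A ↦ C
    B ↦ A
    C ↦ BB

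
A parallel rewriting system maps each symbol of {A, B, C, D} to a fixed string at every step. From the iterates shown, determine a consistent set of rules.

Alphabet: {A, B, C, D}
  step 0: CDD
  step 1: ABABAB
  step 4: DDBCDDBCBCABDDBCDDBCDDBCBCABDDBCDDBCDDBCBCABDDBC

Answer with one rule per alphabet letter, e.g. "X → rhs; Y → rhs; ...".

  step 0 ⇒ step 1: CDD ⇒ AB·AB·AB
    C ↦ AB
    D ↦ AB
    A ↦ DD  (constrained at step 1)
    B ↦ BC  (constrained at step 1)

A->DD, B->BC, C->AB, D->AB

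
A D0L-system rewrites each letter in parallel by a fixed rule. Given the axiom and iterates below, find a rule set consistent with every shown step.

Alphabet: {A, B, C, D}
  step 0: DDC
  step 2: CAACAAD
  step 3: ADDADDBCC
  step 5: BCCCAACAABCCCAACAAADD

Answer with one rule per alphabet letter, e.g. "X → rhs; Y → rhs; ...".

  step 2 ⇒ step 3: CAACAAD ⇒ A·D·D·A·D·D·BCC
    A ↦ D
    C ↦ A
    D ↦ BCC
    B ↦ C  (constrained at step 3)

A->D, B->C, C->A, D->BCC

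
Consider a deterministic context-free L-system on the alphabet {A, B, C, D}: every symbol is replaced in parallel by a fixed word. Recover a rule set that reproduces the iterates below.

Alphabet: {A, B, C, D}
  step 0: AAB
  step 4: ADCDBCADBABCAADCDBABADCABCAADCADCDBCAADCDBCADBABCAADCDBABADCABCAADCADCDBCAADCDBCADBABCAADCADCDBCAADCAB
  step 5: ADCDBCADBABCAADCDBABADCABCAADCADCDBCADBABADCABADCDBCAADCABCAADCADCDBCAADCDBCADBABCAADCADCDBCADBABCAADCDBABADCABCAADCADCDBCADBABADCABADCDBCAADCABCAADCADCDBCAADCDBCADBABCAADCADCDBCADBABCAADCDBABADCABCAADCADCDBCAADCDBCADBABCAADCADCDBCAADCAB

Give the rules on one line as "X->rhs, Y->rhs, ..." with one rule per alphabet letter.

  step 4 ⇒ step 5: ADCDBCADBABCAADCDBABADCABCAADCADCDBCAADCDBCADBABCAADCDBABADCABCAADCADCDBCAADCDBCADBABCAADCADCDBCAADCAB ⇒ ADC·DB·CA·DB·AB·CA·ADC·DB·AB·ADC·AB·CA·ADC·ADC·DB·CA·DB·AB·ADC·AB·ADC·DB·CA·ADC·AB·CA·ADC·ADC·DB·CA·ADC·DB·CA·DB·AB·CA·ADC·ADC·DB·CA·DB·AB·CA·ADC·DB·AB·ADC·AB·CA·ADC·ADC·DB·CA·DB·AB·ADC·AB·ADC·DB·CA·ADC·AB·CA·ADC·ADC·DB·CA·ADC·DB·CA·DB·AB·CA·ADC·ADC·DB·CA·DB·AB·CA·ADC·DB·AB·ADC·AB·CA·ADC·ADC·DB·CA·ADC·DB·CA·DB·AB·CA·ADC·ADC·DB·CA·ADC·AB
    A ↦ ADC
    B ↦ AB
    C ↦ CA
    D ↦ DB

A->ADC, B->AB, C->CA, D->DB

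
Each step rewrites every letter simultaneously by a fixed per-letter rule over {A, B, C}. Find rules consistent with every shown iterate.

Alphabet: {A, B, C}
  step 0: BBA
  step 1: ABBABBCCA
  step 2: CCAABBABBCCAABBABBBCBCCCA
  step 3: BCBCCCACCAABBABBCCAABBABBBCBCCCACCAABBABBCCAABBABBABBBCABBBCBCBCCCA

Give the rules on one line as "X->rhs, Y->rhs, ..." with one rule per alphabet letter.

A->CCA, B->ABB, C->BC

  step 2 ⇒ step 3: CCAABBABBCCAABBABBBCBCCCA ⇒ BC·BC·CCA·CCA·ABB·ABB·CCA·ABB·ABB·BC·BC·CCA·CCA·ABB·ABB·CCA·ABB·ABB·ABB·BC·ABB·BC·BC·BC·CCA
    A ↦ CCA
    B ↦ ABB
    C ↦ BC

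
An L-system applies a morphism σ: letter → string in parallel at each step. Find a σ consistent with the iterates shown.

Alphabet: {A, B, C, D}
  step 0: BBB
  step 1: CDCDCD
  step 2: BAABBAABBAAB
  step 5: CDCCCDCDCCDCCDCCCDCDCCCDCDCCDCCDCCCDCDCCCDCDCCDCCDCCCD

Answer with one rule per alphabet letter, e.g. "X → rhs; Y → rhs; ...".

A->C, B->CD, C->BA, D->AB

  step 1 ⇒ step 2: CDCDCD ⇒ BA·AB·BA·AB·BA·AB
    C ↦ BA
    D ↦ AB
    A ↦ C  (constrained at step 2)
  step 0 ⇒ step 1: BBB ⇒ CD·CD·CD
    B ↦ CD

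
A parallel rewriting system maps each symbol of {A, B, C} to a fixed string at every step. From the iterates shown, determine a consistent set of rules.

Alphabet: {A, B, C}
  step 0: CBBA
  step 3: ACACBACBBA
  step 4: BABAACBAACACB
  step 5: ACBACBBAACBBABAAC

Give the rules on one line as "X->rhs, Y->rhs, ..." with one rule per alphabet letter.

  step 4 ⇒ step 5: BABAACBAACACB ⇒ AC·B·AC·B·B·A·AC·B·B·A·B·A·AC
    A ↦ B
    B ↦ AC
    C ↦ A

A->B, B->AC, C->A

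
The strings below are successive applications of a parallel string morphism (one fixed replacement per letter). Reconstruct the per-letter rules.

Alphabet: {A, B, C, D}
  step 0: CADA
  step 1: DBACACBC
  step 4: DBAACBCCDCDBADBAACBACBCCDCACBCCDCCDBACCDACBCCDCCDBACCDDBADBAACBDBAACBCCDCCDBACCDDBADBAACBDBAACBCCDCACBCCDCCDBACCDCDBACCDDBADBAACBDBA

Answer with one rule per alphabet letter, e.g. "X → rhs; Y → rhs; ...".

  step 0 ⇒ step 1: CADA ⇒ DBA·C·ACB·C
    A ↦ C
    C ↦ DBA
    D ↦ ACB
    B ↦ CCD  (constrained at step 1)

A->C, B->CCD, C->DBA, D->ACB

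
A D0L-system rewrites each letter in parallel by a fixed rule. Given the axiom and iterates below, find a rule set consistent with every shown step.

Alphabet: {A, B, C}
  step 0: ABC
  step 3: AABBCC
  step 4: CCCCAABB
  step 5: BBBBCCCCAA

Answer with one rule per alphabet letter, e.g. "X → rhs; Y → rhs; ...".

A->CC, B->A, C->B

  step 4 ⇒ step 5: CCCCAABB ⇒ B·B·B·B·CC·CC·A·A
    A ↦ CC
    B ↦ A
    C ↦ B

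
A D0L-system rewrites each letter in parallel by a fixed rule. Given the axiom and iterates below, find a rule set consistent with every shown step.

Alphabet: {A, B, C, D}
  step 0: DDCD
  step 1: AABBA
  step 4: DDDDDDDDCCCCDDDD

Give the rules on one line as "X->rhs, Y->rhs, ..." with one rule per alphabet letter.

A->C, B->DD, C->BB, D->A

  step 0 ⇒ step 1: DDCD ⇒ A·A·BB·A
    C ↦ BB
    D ↦ A
    A ↦ C  (constrained at step 1)
    B ↦ DD  (constrained at step 1)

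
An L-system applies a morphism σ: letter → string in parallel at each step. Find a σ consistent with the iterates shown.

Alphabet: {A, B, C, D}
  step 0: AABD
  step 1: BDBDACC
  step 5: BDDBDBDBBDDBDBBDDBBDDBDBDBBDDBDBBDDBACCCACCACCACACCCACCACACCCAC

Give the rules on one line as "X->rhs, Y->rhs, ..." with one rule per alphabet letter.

  step 0 ⇒ step 1: AABD ⇒ BD·BD·AC·C
    A ↦ BD
    B ↦ AC
    D ↦ C
    C ↦ DB  (constrained at step 1)

A->BD, B->AC, C->DB, D->C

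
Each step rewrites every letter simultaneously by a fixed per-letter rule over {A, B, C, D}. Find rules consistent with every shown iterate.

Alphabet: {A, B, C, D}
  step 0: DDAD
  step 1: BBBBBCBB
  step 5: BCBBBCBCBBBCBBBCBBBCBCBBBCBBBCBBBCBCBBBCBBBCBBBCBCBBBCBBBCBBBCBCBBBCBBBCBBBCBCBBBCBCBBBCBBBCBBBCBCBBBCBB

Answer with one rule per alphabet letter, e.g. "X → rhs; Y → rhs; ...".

A->BC, B->AD, C->A, D->BB

  step 0 ⇒ step 1: DDAD ⇒ BB·BB·BC·BB
    A ↦ BC
    D ↦ BB
    B ↦ AD  (constrained at step 1)
    C ↦ A  (constrained at step 1)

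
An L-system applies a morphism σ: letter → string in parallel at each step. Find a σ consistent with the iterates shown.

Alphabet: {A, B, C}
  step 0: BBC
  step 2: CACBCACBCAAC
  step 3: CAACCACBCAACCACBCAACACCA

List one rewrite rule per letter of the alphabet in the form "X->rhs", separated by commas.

  step 2 ⇒ step 3: CACBCACBCAAC ⇒ CA·AC·CA·CB·CA·AC·CA·CB·CA·AC·AC·CA
    A ↦ AC
    B ↦ CB
    C ↦ CA

A->AC, B->CB, C->CA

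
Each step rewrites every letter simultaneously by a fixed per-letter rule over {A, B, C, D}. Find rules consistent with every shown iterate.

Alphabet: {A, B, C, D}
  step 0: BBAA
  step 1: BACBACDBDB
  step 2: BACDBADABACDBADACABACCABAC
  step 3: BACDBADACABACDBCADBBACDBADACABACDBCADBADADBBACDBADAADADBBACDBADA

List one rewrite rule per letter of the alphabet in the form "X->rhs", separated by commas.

  step 2 ⇒ step 3: BACDBADABACDBADACABACCABAC ⇒ BAC·DB·ADA·CA·BAC·DB·CA·DB·BAC·DB·ADA·CA·BAC·DB·CA·DB·ADA·DB·BAC·DB·ADA·ADA·DB·BAC·DB·ADA
    A ↦ DB
    B ↦ BAC
    C ↦ ADA
    D ↦ CA

A->DB, B->BAC, C->ADA, D->CA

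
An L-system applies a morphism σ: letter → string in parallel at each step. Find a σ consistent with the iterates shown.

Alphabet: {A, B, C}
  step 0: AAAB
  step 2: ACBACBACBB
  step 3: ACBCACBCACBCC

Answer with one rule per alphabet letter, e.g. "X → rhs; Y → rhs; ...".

  step 2 ⇒ step 3: ACBACBACBB ⇒ AC·B·C·AC·B·C·AC·B·C·C
    A ↦ AC
    B ↦ C
    C ↦ B

A->AC, B->C, C->B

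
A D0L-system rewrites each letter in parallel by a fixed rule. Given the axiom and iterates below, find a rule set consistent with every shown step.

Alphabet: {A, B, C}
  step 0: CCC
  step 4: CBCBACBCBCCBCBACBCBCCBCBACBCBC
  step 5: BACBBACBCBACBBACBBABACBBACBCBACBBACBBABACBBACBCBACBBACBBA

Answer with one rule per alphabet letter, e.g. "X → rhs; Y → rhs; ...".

  step 4 ⇒ step 5: CBCBACBCBCCBCBACBCBCCBCBACBCBC ⇒ BA·CB·BA·CB·C·BA·CB·BA·CB·BA·BA·CB·BA·CB·C·BA·CB·BA·CB·BA·BA·CB·BA·CB·C·BA·CB·BA·CB·BA
    A ↦ C
    B ↦ CB
    C ↦ BA

A->C, B->CB, C->BA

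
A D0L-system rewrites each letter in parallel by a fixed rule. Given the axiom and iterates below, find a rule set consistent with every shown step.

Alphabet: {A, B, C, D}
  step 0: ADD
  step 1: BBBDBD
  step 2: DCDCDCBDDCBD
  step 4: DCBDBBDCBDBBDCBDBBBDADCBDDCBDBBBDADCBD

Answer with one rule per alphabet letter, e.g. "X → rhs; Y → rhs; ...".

  step 1 ⇒ step 2: BBBDBD ⇒ DC·DC·DC·BD·DC·BD
    B ↦ DC
    D ↦ BD
  step 0 ⇒ step 1: ADD ⇒ BB·BD·BD
    A ↦ BB
    C ↦ A  (constrained at step 2)

A->BB, B->DC, C->A, D->BD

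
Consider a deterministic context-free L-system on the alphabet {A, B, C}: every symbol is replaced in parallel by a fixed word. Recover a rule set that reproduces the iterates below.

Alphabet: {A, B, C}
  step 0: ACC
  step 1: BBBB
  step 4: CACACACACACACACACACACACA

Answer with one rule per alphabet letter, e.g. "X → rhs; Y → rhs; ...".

A->BB, B->CA, C->B

  step 0 ⇒ step 1: ACC ⇒ BB·B·B
    A ↦ BB
    C ↦ B
    B ↦ CA  (constrained at step 1)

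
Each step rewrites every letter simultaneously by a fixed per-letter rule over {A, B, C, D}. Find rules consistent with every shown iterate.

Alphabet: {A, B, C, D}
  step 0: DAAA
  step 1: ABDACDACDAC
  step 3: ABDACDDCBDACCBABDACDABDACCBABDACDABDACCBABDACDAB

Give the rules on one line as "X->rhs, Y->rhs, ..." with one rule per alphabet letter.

  step 0 ⇒ step 1: DAAA ⇒ AB·DAC·DAC·DAC
    A ↦ DAC
    D ↦ AB
    B ↦ CB  (constrained at step 1)
    C ↦ D  (constrained at step 1)

A->DAC, B->CB, C->D, D->AB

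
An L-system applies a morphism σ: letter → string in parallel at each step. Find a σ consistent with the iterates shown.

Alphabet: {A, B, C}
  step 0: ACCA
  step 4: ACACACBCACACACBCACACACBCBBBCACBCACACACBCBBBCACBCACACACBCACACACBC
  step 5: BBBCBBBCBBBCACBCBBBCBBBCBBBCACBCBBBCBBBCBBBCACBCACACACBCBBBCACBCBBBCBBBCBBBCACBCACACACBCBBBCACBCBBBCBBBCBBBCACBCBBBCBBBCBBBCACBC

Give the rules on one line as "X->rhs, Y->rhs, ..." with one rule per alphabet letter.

  step 4 ⇒ step 5: ACACACBCACACACBCACACACBCBBBCACBCACACACBCBBBCACBCACACACBCACACACBC ⇒ BB·BC·BB·BC·BB·BC·AC·BC·BB·BC·BB·BC·BB·BC·AC·BC·BB·BC·BB·BC·BB·BC·AC·BC·AC·AC·AC·BC·BB·BC·AC·BC·BB·BC·BB·BC·BB·BC·AC·BC·AC·AC·AC·BC·BB·BC·AC·BC·BB·BC·BB·BC·BB·BC·AC·BC·BB·BC·BB·BC·BB·BC·AC·BC
    A ↦ BB
    B ↦ AC
    C ↦ BC

A->BB, B->AC, C->BC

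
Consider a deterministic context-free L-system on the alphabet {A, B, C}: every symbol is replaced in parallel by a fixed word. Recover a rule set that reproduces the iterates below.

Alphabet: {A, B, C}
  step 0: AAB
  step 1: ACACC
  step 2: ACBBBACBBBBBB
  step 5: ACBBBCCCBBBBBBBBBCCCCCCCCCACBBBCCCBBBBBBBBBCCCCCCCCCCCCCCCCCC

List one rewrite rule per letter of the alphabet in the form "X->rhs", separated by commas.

  step 1 ⇒ step 2: ACACC ⇒ AC·BBB·AC·BBB·BBB
    A ↦ AC
    C ↦ BBB
  step 0 ⇒ step 1: AAB ⇒ AC·AC·C
    B ↦ C

A->AC, B->C, C->BBB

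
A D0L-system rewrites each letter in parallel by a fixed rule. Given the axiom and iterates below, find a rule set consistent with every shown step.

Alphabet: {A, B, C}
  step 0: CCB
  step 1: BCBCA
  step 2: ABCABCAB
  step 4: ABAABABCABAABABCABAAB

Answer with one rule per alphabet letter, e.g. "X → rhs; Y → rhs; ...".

A->AB, B->A, C->BC

  step 1 ⇒ step 2: BCBCA ⇒ A·BC·A·BC·AB
    A ↦ AB
    B ↦ A
    C ↦ BC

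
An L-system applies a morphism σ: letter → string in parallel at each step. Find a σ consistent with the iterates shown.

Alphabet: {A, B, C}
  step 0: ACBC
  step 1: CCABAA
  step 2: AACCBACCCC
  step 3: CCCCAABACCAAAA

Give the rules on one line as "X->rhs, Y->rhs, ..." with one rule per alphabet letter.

A->CC, B->BA, C->A

  step 2 ⇒ step 3: AACCBACCCC ⇒ CC·CC·A·A·BA·CC·A·A·A·A
    A ↦ CC
    B ↦ BA
    C ↦ A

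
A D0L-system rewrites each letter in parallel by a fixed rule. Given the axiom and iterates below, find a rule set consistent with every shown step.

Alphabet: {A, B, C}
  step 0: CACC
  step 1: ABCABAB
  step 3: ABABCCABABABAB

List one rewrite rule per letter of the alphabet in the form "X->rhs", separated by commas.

A->C, B->C, C->AB

  step 0 ⇒ step 1: CACC ⇒ AB·C·AB·AB
    A ↦ C
    C ↦ AB
    B ↦ C  (constrained at step 1)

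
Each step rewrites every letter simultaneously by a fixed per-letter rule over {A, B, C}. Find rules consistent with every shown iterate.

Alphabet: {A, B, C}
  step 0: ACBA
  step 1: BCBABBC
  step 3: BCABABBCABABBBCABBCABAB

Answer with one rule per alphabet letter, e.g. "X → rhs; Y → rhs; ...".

  step 0 ⇒ step 1: ACBA ⇒ BC·B·AB·BC
    A ↦ BC
    B ↦ AB
    C ↦ B

A->BC, B->AB, C->B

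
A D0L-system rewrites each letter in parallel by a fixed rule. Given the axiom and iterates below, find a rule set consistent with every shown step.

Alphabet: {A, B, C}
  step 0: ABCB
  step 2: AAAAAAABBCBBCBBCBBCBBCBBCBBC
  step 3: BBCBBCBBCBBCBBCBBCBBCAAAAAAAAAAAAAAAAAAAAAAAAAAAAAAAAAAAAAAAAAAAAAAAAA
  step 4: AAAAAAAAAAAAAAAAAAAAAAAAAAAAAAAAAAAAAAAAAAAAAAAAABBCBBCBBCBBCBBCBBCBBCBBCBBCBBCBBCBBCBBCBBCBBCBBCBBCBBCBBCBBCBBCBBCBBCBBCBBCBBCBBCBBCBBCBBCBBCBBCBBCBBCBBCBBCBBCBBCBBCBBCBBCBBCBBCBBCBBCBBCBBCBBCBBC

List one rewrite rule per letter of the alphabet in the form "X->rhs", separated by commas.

A->BBC, B->AA, C->AAA

  step 3 ⇒ step 4: BBCBBCBBCBBCBBCBBCBBCAAAAAAAAAAAAAAAAAAAAAAAAAAAAAAAAAAAAAAAAAAAAAAAAA ⇒ AA·AA·AAA·AA·AA·AAA·AA·AA·AAA·AA·AA·AAA·AA·AA·AAA·AA·AA·AAA·AA·AA·AAA·BBC·BBC·BBC·BBC·BBC·BBC·BBC·BBC·BBC·BBC·BBC·BBC·BBC·BBC·BBC·BBC·BBC·BBC·BBC·BBC·BBC·BBC·BBC·BBC·BBC·BBC·BBC·BBC·BBC·BBC·BBC·BBC·BBC·BBC·BBC·BBC·BBC·BBC·BBC·BBC·BBC·BBC·BBC·BBC·BBC·BBC·BBC·BBC·BBC
    A ↦ BBC
    B ↦ AA
    C ↦ AAA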